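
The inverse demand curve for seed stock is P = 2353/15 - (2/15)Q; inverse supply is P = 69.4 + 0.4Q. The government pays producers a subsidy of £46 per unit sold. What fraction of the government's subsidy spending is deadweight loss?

DWL / government spending = 345/2002

Pre-subsidy: 2353/15 - (2/15)Q = 69.4 + 0.4Q gives Q* = 164 and P* = 135.
With the subsidy, sellers receive Ps = Pb + 46 for each unit, where Pb is the price buyers pay.
On the curves, Pb = 2353/15 - (2/15)Q and Ps = 69.4 + 0.4Q; the wedge Ps − Pb = 46 gives 69.4 + 0.4Q − (2353/15 - (2/15)Q) = 46, so Q' = 250.25.
Then Pb = 2353/15 − (2/15)·250.25 = 123.5 and Ps = 69.4 + 0.4·250.25 = 169.5.
ΔCS = ½(164 + 250.25)(135 − 123.5) = 2381.9375; ΔPS = ½(164 + 250.25)(169.5 − 135) = 7145.8125.
Government spending = 46 × 250.25 = 11511.5.
DWL = ½ × 46 × (250.25 − 164) = 1983.75; fraction = 1983.75 / 11511.5 = 345/2002.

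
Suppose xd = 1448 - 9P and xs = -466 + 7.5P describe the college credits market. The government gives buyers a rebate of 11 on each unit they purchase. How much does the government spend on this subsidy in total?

Pre-subsidy: 1448 - 9P = -466 + 7.5P gives P* = 116, x* = 404.
With the rebate, buyers effectively pay Pb = Ps − 11, where Ps is the price sellers receive.
Demand in terms of Ps becomes xd = 1448 − 9(Ps − 11) = 1547 - 9Ps. Setting this equal to supply: 1547 - 9Ps = -466 + 7.5Ps, so Ps = 122.
Buyers pay Pb = 122 − 11 = 111; x' = -466 + 7.5·122 = 449.
Government outlay = subsidy × quantity = 11 × 449 = 4939.

Government cost = 4939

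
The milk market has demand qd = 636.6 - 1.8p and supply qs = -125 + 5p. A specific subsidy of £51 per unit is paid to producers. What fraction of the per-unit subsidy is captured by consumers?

Pre-subsidy: 636.6 - 1.8p = -125 + 5p gives p* = 112, q* = 435.
With the subsidy, sellers receive ps = pb + 51 for each unit, where pb is the price buyers pay.
Supply in terms of pb becomes qs = -125 + 5(pb + 51) = 130 + 5pb. Setting this equal to demand: 636.6 - 1.8pb = 130 + 5pb, so pb = 74.5.
Sellers receive ps = 74.5 + 51 = 125.5; q' = 636.6 − 1.8·74.5 = 502.5.
Buyers' price falls by p* − pb = 112 − 74.5 = 37.5; sellers' price rises by ps − p* = 125.5 − 112 = 13.5.
So consumers capture 37.5/51 = 25/34 of each unit of subsidy.

Consumer share = 25/34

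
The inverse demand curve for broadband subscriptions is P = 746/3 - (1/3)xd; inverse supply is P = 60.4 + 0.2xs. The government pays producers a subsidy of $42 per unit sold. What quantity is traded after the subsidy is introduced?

x' = 431.75

Pre-subsidy: 746/3 - (1/3)x = 60.4 + 0.2x gives x* = 353 and P* = 131.
With the subsidy, sellers receive Ps = Pb + 42 for each unit, where Pb is the price buyers pay.
On the curves, Pb = 746/3 - (1/3)x and Ps = 60.4 + 0.2x; the wedge Ps − Pb = 42 gives 60.4 + 0.2x − (746/3 - (1/3)x) = 42, so x' = 431.75.
Then Pb = 746/3 − (1/3)·431.75 = 104.75 and Ps = 60.4 + 0.2·431.75 = 146.75.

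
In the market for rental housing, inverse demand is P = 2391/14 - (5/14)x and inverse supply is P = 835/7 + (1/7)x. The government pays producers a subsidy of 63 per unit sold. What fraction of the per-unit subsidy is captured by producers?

Producer share = 2/7

Pre-subsidy: 2391/14 - (5/14)x = 835/7 + (1/7)x gives x* = 103 and P* = 134.
With the subsidy, sellers receive Ps = Pb + 63 for each unit, where Pb is the price buyers pay.
On the curves, Pb = 2391/14 - (5/14)x and Ps = 835/7 + (1/7)x; the wedge Ps − Pb = 63 gives 835/7 + (1/7)x − (2391/14 - (5/14)x) = 63, so x' = 229.
Then Pb = 2391/14 − (5/14)·229 = 89 and Ps = 835/7 + (1/7)·229 = 152.
Buyers' price falls by P* − Pb = 134 − 89 = 45; sellers' price rises by Ps − P* = 152 − 134 = 18.
So producers capture 18/63 = 2/7 of each unit of subsidy.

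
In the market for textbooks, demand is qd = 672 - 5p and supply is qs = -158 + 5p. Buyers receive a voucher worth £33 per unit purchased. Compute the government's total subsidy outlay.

Government cost = £11203.5

Pre-subsidy: 672 - 5p = -158 + 5p gives p* = 83, q* = 257.
With the rebate, buyers effectively pay pb = ps − 33, where ps is the price sellers receive.
Demand in terms of ps becomes qd = 672 − 5(ps − 33) = 837 - 5ps. Setting this equal to supply: 837 - 5ps = -158 + 5ps, so ps = 99.5.
Buyers pay pb = 99.5 − 33 = 66.5; q' = -158 + 5·99.5 = 339.5.
Government outlay = subsidy × quantity = 33 × 339.5 = 11203.5.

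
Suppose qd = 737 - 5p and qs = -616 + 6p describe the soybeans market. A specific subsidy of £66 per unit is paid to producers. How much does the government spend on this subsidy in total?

Pre-subsidy: 737 - 5p = -616 + 6p gives p* = 123, q* = 122.
With the subsidy, sellers receive ps = pb + 66 for each unit, where pb is the price buyers pay.
Supply in terms of pb becomes qs = -616 + 6(pb + 66) = -220 + 6pb. Setting this equal to demand: 737 - 5pb = -220 + 6pb, so pb = 87.
Sellers receive ps = 87 + 66 = 153; q' = 737 − 5·87 = 302.
Government outlay = subsidy × quantity = 66 × 302 = 19932.

Government cost = £19932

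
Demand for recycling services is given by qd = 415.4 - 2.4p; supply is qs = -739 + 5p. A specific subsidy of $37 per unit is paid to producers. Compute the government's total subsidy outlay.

Government cost = $3737

Pre-subsidy: 415.4 - 2.4p = -739 + 5p gives p* = 156, q* = 41.
With the subsidy, sellers receive ps = pb + 37 for each unit, where pb is the price buyers pay.
Supply in terms of pb becomes qs = -739 + 5(pb + 37) = -554 + 5pb. Setting this equal to demand: 415.4 - 2.4pb = -554 + 5pb, so pb = 131.
Sellers receive ps = 131 + 37 = 168; q' = 415.4 − 2.4·131 = 101.
Government outlay = subsidy × quantity = 37 × 101 = 3737.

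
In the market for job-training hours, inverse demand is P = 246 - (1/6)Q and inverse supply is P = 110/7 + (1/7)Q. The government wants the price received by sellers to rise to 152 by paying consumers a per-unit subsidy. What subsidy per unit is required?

Required subsidy s = 65 per unit

At a seller price of 152, quantity supplied is -110 + 7·152 = 954.
Buyers absorb 954 only when they pay Pb = 246 − (1/6)·954 = 87.
s = Ps − Pb = 152 − 87 = 65.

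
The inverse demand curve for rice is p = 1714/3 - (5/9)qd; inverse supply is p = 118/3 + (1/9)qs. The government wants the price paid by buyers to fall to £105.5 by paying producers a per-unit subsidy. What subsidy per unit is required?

At a buyer price of 105.5, quantity demanded is 1028.4 − 1.8·105.5 = 838.5.
Sellers supply 838.5 only when they receive ps = 118/3 + (1/9)·838.5 = 132.5.
s = ps − pb = 132.5 − 105.5 = 27.

Required subsidy s = £27 per unit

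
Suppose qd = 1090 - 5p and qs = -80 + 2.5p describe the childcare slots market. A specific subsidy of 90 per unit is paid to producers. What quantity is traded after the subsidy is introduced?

Pre-subsidy: 1090 - 5p = -80 + 2.5p gives p* = 156, q* = 310.
With the subsidy, sellers receive ps = pb + 90 for each unit, where pb is the price buyers pay.
Supply in terms of pb becomes qs = -80 + 2.5(pb + 90) = 145 + 2.5pb. Setting this equal to demand: 1090 - 5pb = 145 + 2.5pb, so pb = 126.
Sellers receive ps = 126 + 90 = 216; q' = 1090 − 5·126 = 460.

q' = 460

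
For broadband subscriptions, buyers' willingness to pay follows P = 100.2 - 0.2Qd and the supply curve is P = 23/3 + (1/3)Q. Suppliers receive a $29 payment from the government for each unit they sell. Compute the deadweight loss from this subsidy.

Deadweight loss = $788.4375

Pre-subsidy: 100.2 - 0.2Q = 23/3 + (1/3)Q gives Q* = 173.5 and P* = 65.5.
With the subsidy, sellers receive Ps = Pb + 29 for each unit, where Pb is the price buyers pay.
On the curves, Pb = 100.2 - 0.2Q and Ps = 23/3 + (1/3)Q; the wedge Ps − Pb = 29 gives 23/3 + (1/3)Q − (100.2 - 0.2Q) = 29, so Q' = 227.875.
Then Pb = 100.2 − 0.2·227.875 = 54.625 and Ps = 23/3 + (1/3)·227.875 = 83.625.
The subsidy expands output by 227.875 − 173.5 = 54.375 past the efficient level; on those units the gap between marginal cost and willingness to pay runs from 0 up to 29.
DWL = ½ × 29 × 54.375 = 788.4375.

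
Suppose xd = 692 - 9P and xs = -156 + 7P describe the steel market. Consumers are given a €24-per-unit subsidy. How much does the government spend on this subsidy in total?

Pre-subsidy: 692 - 9P = -156 + 7P gives P* = 53, x* = 215.
With the rebate, buyers effectively pay Pb = Ps − 24, where Ps is the price sellers receive.
Demand in terms of Ps becomes xd = 692 − 9(Ps − 24) = 908 - 9Ps. Setting this equal to supply: 908 - 9Ps = -156 + 7Ps, so Ps = 66.5.
Buyers pay Pb = 66.5 − 24 = 42.5; x' = -156 + 7·66.5 = 309.5.
Government outlay = subsidy × quantity = 24 × 309.5 = 7428.

Government cost = €7428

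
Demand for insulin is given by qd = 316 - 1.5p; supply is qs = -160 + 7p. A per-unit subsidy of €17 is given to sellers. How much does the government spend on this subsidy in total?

Pre-subsidy: 316 - 1.5p = -160 + 7p gives p* = 56, q* = 232.
With the subsidy, sellers receive ps = pb + 17 for each unit, where pb is the price buyers pay.
Supply in terms of pb becomes qs = -160 + 7(pb + 17) = -41 + 7pb. Setting this equal to demand: 316 - 1.5pb = -41 + 7pb, so pb = 42.
Sellers receive ps = 42 + 17 = 59; q' = 316 − 1.5·42 = 253.
Government outlay = subsidy × quantity = 17 × 253 = 4301.

Government cost = €4301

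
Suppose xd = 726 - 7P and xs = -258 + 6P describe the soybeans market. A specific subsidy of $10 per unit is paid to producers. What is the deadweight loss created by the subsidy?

Pre-subsidy: 726 - 7P = -258 + 6P gives P* = 984/13, x* = 2550/13.
With the subsidy, sellers receive Ps = Pb + 10 for each unit, where Pb is the price buyers pay.
Supply in terms of Pb becomes xs = -258 + 6(Pb + 10) = -198 + 6Pb. Setting this equal to demand: 726 - 7Pb = -198 + 6Pb, so Pb = 924/13.
Sellers receive Ps = 924/13 + 10 = 1054/13; x' = 726 − 7·(924/13) = 2970/13.
The subsidy expands output by 2970/13 − 2550/13 = 420/13 past the efficient level; on those units the gap between marginal cost and willingness to pay runs from 0 up to 10.
DWL = ½ × 10 × 420/13 = 2100/13.

Deadweight loss = 2100/13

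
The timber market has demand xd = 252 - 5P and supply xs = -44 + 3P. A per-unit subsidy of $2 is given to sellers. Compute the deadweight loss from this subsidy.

Pre-subsidy: 252 - 5P = -44 + 3P gives P* = 37, x* = 67.
With the subsidy, sellers receive Ps = Pb + 2 for each unit, where Pb is the price buyers pay.
Supply in terms of Pb becomes xs = -44 + 3(Pb + 2) = -38 + 3Pb. Setting this equal to demand: 252 - 5Pb = -38 + 3Pb, so Pb = 36.25.
Sellers receive Ps = 36.25 + 2 = 38.25; x' = 252 − 5·36.25 = 70.75.
The subsidy expands output by 70.75 − 67 = 3.75 past the efficient level; on those units the gap between marginal cost and willingness to pay runs from 0 up to 2.
DWL = ½ × 2 × 3.75 = 3.75.

Deadweight loss = $3.75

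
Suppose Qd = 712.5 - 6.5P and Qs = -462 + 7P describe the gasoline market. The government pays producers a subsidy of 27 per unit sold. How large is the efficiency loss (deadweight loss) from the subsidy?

Deadweight loss = 1228.5

Pre-subsidy: 712.5 - 6.5P = -462 + 7P gives P* = 87, Q* = 147.
With the subsidy, sellers receive Ps = Pb + 27 for each unit, where Pb is the price buyers pay.
Supply in terms of Pb becomes Qs = -462 + 7(Pb + 27) = -273 + 7Pb. Setting this equal to demand: 712.5 - 6.5Pb = -273 + 7Pb, so Pb = 73.
Sellers receive Ps = 73 + 27 = 100; Q' = 712.5 − 6.5·73 = 238.
The subsidy expands output by 238 − 147 = 91 past the efficient level; on those units the gap between marginal cost and willingness to pay runs from 0 up to 27.
DWL = ½ × 27 × 91 = 1228.5.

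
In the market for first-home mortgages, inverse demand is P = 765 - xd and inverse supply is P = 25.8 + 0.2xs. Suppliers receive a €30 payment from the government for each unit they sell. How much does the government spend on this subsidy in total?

Government cost = €19230

Pre-subsidy: 765 - x = 25.8 + 0.2x gives x* = 616 and P* = 149.
With the subsidy, sellers receive Ps = Pb + 30 for each unit, where Pb is the price buyers pay.
On the curves, Pb = 765 - x and Ps = 25.8 + 0.2x; the wedge Ps − Pb = 30 gives 25.8 + 0.2x − (765 - x) = 30, so x' = 641.
Then Pb = 765 − 1·641 = 124 and Ps = 25.8 + 0.2·641 = 154.
Government outlay = subsidy × quantity = 30 × 641 = 19230.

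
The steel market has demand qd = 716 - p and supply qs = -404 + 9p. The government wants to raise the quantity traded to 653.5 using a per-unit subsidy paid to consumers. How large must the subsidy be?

At q = 653.5, invert demand for the buyer price: pb = (716 − 653.5)/1 = 62.5; invert supply for the seller price: ps = (653.5 − (-404))/9 = 117.5.
The subsidy must fill the gap: s = ps − pb = 117.5 − 62.5 = 55.

Required subsidy s = 55 per unit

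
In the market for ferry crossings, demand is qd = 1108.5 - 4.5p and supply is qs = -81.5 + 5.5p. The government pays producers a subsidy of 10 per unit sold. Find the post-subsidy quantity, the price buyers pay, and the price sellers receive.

Pre-subsidy: 1108.5 - 4.5p = -81.5 + 5.5p gives p* = 119, q* = 573.
With the subsidy, sellers receive ps = pb + 10 for each unit, where pb is the price buyers pay.
Supply in terms of pb becomes qs = -81.5 + 5.5(pb + 10) = -26.5 + 5.5pb. Setting this equal to demand: 1108.5 - 4.5pb = -26.5 + 5.5pb, so pb = 113.5.
Sellers receive ps = 113.5 + 10 = 123.5; q' = 1108.5 − 4.5·113.5 = 597.75.

q' = 597.75; buyers pay 113.5; sellers receive 123.5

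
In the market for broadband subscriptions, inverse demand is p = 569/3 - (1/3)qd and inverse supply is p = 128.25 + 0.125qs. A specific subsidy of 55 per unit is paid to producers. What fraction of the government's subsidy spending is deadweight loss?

DWL / government spending = 30/127

Pre-subsidy: 569/3 - (1/3)q = 128.25 + 0.125q gives q* = 134 and p* = 145.
With the subsidy, sellers receive ps = pb + 55 for each unit, where pb is the price buyers pay.
On the curves, pb = 569/3 - (1/3)q and ps = 128.25 + 0.125q; the wedge ps − pb = 55 gives 128.25 + 0.125q − (569/3 - (1/3)q) = 55, so q' = 254.
Then pb = 569/3 − (1/3)·254 = 105 and ps = 128.25 + 0.125·254 = 160.
ΔCS = ½(134 + 254)(145 − 105) = 7760; ΔPS = ½(134 + 254)(160 − 145) = 2910.
Government spending = 55 × 254 = 13970.
DWL = ½ × 55 × (254 − 134) = 3300; fraction = 3300 / 13970 = 30/127.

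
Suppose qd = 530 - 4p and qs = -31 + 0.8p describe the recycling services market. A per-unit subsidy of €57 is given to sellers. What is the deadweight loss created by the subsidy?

Deadweight loss = €1083

Pre-subsidy: 530 - 4p = -31 + 0.8p gives p* = 116.875, q* = 62.5.
With the subsidy, sellers receive ps = pb + 57 for each unit, where pb is the price buyers pay.
Supply in terms of pb becomes qs = -31 + 0.8(pb + 57) = 14.6 + 0.8pb. Setting this equal to demand: 530 - 4pb = 14.6 + 0.8pb, so pb = 107.375.
Sellers receive ps = 107.375 + 57 = 164.375; q' = 530 − 4·107.375 = 100.5.
The subsidy expands output by 100.5 − 62.5 = 38 past the efficient level; on those units the gap between marginal cost and willingness to pay runs from 0 up to 57.
DWL = ½ × 57 × 38 = 1083.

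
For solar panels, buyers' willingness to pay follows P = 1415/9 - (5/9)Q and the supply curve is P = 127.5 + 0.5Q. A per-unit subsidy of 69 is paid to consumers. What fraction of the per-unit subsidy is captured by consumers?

Consumer share = 10/19

Pre-subsidy: 1415/9 - (5/9)Q = 127.5 + 0.5Q gives Q* = 535/19 and P* = 2690/19.
With the rebate, buyers effectively pay Pb = Ps − 69, where Ps is the price sellers receive.
On the curves, Pb = 1415/9 - (5/9)Q and Ps = 127.5 + 0.5Q; the wedge Ps − Pb = 69 gives 127.5 + 0.5Q − (1415/9 - (5/9)Q) = 69, so Q' = 1777/19.
Then Pb = 1415/9 − (5/9)·(1777/19) = 2000/19 and Ps = 127.5 + 0.5·(1777/19) = 3311/19.
Buyers' price falls by P* − Pb = 2690/19 − 2000/19 = 690/19; sellers' price rises by Ps − P* = 3311/19 − 2690/19 = 621/19.
So consumers capture (690/19)/69 = 10/19 of each unit of subsidy.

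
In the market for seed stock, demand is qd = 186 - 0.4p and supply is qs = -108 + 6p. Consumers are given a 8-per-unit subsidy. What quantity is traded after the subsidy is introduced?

Pre-subsidy: 186 - 0.4p = -108 + 6p gives p* = 45.9375, q* = 167.625.
With the rebate, buyers effectively pay pb = ps − 8, where ps is the price sellers receive.
Demand in terms of ps becomes qd = 186 − 0.4(ps − 8) = 189.2 - 0.4ps. Setting this equal to supply: 189.2 - 0.4ps = -108 + 6ps, so ps = 46.4375.
Buyers pay pb = 46.4375 − 8 = 38.4375; q' = -108 + 6·46.4375 = 170.625.

q' = 170.625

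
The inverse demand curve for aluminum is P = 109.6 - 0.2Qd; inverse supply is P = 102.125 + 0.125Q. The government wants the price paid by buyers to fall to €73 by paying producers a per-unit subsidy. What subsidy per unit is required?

At a buyer price of 73, quantity demanded is 548 − 5·73 = 183.
Sellers supply 183 only when they receive Ps = 102.125 + 0.125·183 = 125.
s = Ps − Pb = 125 − 73 = 52.

Required subsidy s = €52 per unit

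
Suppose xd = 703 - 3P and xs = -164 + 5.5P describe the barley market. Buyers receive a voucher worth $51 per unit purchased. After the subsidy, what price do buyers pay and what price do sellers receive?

Buyers pay $69; sellers receive $120

Pre-subsidy: 703 - 3P = -164 + 5.5P gives P* = 102, x* = 397.
With the rebate, buyers effectively pay Pb = Ps − 51, where Ps is the price sellers receive.
Demand in terms of Ps becomes xd = 703 − 3(Ps − 51) = 856 - 3Ps. Setting this equal to supply: 856 - 3Ps = -164 + 5.5Ps, so Ps = 120.
Buyers pay Pb = 120 − 51 = 69; x' = -164 + 5.5·120 = 496.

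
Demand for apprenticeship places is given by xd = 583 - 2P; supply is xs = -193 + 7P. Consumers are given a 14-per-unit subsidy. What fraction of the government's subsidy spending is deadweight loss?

DWL / government spending = 98/3891

Pre-subsidy: 583 - 2P = -193 + 7P gives P* = 776/9, x* = 3695/9.
With the rebate, buyers effectively pay Pb = Ps − 14, where Ps is the price sellers receive.
Demand in terms of Ps becomes xd = 583 − 2(Ps − 14) = 611 - 2Ps. Setting this equal to supply: 611 - 2Ps = -193 + 7Ps, so Ps = 268/3.
Buyers pay Pb = 268/3 − 14 = 226/3; x' = -193 + 7·(268/3) = 1297/3.
ΔCS = ½(3695/9 + 1297/3)(776/9 − 226/3) = 371714/81; ΔPS = ½(3695/9 + 1297/3)(268/3 − 776/9) = 106204/81.
Government spending = 14 × 1297/3 = 18158/3.
DWL = ½ × 14 × (1297/3 − 3695/9) = 1372/9; fraction = (1372/9) / (18158/3) = 98/3891.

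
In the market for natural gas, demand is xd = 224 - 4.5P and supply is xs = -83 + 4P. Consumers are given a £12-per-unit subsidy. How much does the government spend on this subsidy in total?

Pre-subsidy: 224 - 4.5P = -83 + 4P gives P* = 614/17, x* = 1045/17.
With the rebate, buyers effectively pay Pb = Ps − 12, where Ps is the price sellers receive.
Demand in terms of Ps becomes xd = 224 − 4.5(Ps − 12) = 278 - 4.5Ps. Setting this equal to supply: 278 - 4.5Ps = -83 + 4Ps, so Ps = 722/17.
Buyers pay Pb = 722/17 − 12 = 518/17; x' = -83 + 4·(722/17) = 1477/17.
Government outlay = subsidy × quantity = 12 × 1477/17 = 17724/17.

Government cost = 17724/17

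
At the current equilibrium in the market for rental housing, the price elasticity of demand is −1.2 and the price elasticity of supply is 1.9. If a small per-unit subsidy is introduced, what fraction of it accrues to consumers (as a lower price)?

For a small subsidy around the equilibrium, the benefit split depends on the relative slopes, which at a point are proportional to the elasticities.
Buyer share = εs/(εs + |εd|) = 1.9/(1.9 + 1.2) = 19/31; seller share = |εd|/(εs + |εd|) = 12/31.

Consumer share = 19/31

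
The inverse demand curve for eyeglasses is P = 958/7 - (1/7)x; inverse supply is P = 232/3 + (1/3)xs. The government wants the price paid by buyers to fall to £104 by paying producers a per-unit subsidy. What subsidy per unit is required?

At a buyer price of 104, quantity demanded is 958 − 7·104 = 230.
Sellers supply 230 only when they receive Ps = 232/3 + (1/3)·230 = 154.
s = Ps − Pb = 154 − 104 = 50.

Required subsidy s = £50 per unit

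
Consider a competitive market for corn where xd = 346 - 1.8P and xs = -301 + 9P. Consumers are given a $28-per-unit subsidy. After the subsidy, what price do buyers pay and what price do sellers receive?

Pre-subsidy: 346 - 1.8P = -301 + 9P gives P* = 3235/54, x* = 1429/6.
With the rebate, buyers effectively pay Pb = Ps − 28, where Ps is the price sellers receive.
Demand in terms of Ps becomes xd = 346 − 1.8(Ps − 28) = 396.4 - 1.8Ps. Setting this equal to supply: 396.4 - 1.8Ps = -301 + 9Ps, so Ps = 3487/54.
Buyers pay Pb = 3487/54 − 28 = 1975/54; x' = -301 + 9·(3487/54) = 1681/6.

Buyers pay 1975/54; sellers receive 3487/54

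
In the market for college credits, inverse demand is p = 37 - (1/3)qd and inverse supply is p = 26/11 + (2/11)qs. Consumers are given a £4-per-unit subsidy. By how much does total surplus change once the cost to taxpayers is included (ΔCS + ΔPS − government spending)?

Net change in total surplus = -264/17

Pre-subsidy: 37 - (1/3)q = 26/11 + (2/11)q gives q* = 1143/17 and p* = 248/17.
With the rebate, buyers effectively pay pb = ps − 4, where ps is the price sellers receive.
On the curves, pb = 37 - (1/3)q and ps = 26/11 + (2/11)q; the wedge ps − pb = 4 gives 26/11 + (2/11)q − (37 - (1/3)q) = 4, so q' = 75.
Then pb = 37 − (1/3)·75 = 12 and ps = 26/11 + (2/11)·75 = 16.
ΔCS = ½(1143/17 + 75)(248/17 − 12) = 53196/289; ΔPS = ½(1143/17 + 75)(16 − 248/17) = 29016/289.
Government spending = 4 × 75 = 300.
Net change = 53196/289 + 29016/289 − 300 = -264/17. The loss equals the DWL triangle ½·4·132/17.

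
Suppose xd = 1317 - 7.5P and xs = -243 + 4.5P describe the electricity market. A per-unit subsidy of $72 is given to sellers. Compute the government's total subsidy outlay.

Government cost = $39204

Pre-subsidy: 1317 - 7.5P = -243 + 4.5P gives P* = 130, x* = 342.
With the subsidy, sellers receive Ps = Pb + 72 for each unit, where Pb is the price buyers pay.
Supply in terms of Pb becomes xs = -243 + 4.5(Pb + 72) = 81 + 4.5Pb. Setting this equal to demand: 1317 - 7.5Pb = 81 + 4.5Pb, so Pb = 103.
Sellers receive Ps = 103 + 72 = 175; x' = 1317 − 7.5·103 = 544.5.
Government outlay = subsidy × quantity = 72 × 544.5 = 39204.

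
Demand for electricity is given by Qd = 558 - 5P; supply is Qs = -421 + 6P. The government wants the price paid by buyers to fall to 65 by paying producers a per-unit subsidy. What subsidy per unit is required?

Required subsidy s = 44 per unit

At a buyer price of 65, quantity demanded is 558 − 5·65 = 233.
Sellers supply 233 only when they receive Ps with -421 + 6·Ps = 233, i.e. Ps = 109.
s = Ps − Pb = 109 − 65 = 44.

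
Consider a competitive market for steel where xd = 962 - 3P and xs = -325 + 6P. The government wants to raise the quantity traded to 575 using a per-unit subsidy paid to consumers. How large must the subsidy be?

Required subsidy s = 21 per unit

At x = 575, invert demand for the buyer price: Pb = (962 − 575)/3 = 129; invert supply for the seller price: Ps = (575 − (-325))/6 = 150.
The subsidy must fill the gap: s = Ps − Pb = 150 − 129 = 21.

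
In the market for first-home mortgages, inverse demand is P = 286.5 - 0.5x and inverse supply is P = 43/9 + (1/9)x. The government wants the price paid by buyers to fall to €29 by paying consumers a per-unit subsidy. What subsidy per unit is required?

Required subsidy s = €33 per unit

At a buyer price of 29, quantity demanded is 573 − 2·29 = 515.
Sellers supply 515 only when they receive Ps = 43/9 + (1/9)·515 = 62.
s = Ps − Pb = 62 − 29 = 33.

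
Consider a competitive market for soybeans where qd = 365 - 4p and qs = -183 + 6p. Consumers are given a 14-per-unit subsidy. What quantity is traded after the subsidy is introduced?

q' = 179.4

Pre-subsidy: 365 - 4p = -183 + 6p gives p* = 54.8, q* = 145.8.
With the rebate, buyers effectively pay pb = ps − 14, where ps is the price sellers receive.
Demand in terms of ps becomes qd = 365 − 4(ps − 14) = 421 - 4ps. Setting this equal to supply: 421 - 4ps = -183 + 6ps, so ps = 60.4.
Buyers pay pb = 60.4 − 14 = 46.4; q' = -183 + 6·60.4 = 179.4.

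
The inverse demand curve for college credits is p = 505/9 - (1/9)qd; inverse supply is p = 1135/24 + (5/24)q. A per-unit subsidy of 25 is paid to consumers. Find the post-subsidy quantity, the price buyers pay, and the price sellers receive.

Pre-subsidy: 505/9 - (1/9)q = 1135/24 + (5/24)q gives q* = 635/23 and p* = 1220/23.
With the rebate, buyers effectively pay pb = ps − 25, where ps is the price sellers receive.
On the curves, pb = 505/9 - (1/9)q and ps = 1135/24 + (5/24)q; the wedge ps − pb = 25 gives 1135/24 + (5/24)q − (505/9 - (1/9)q) = 25, so q' = 2435/23.
Then pb = 505/9 − (1/9)·(2435/23) = 1020/23 and ps = 1135/24 + (5/24)·(2435/23) = 1595/23.

q' = 2435/23; buyers pay 1020/23; sellers receive 1595/23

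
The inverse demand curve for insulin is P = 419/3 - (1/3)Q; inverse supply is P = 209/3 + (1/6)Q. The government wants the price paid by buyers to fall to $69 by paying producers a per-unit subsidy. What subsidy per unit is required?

Required subsidy s = $36 per unit

At a buyer price of 69, quantity demanded is 419 − 3·69 = 212.
Sellers supply 212 only when they receive Ps = 209/3 + (1/6)·212 = 105.
s = Ps − Pb = 105 − 69 = 36.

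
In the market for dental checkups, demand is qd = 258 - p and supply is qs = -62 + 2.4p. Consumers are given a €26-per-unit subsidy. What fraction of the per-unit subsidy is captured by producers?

Producer share = 5/17

Pre-subsidy: 258 - p = -62 + 2.4p gives p* = 1600/17, q* = 2786/17.
With the rebate, buyers effectively pay pb = ps − 26, where ps is the price sellers receive.
Demand in terms of ps becomes qd = 258 − 1(ps − 26) = 284 - ps. Setting this equal to supply: 284 - ps = -62 + 2.4ps, so ps = 1730/17.
Buyers pay pb = 1730/17 − 26 = 1288/17; q' = -62 + 2.4·(1730/17) = 3098/17.
Buyers' price falls by p* − pb = 1600/17 − 1288/17 = 312/17; sellers' price rises by ps − p* = 1730/17 − 1600/17 = 130/17.
So producers capture (130/17)/26 = 5/17 of each unit of subsidy.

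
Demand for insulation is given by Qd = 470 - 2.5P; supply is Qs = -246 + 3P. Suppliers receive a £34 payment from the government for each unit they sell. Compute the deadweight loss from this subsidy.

Pre-subsidy: 470 - 2.5P = -246 + 3P gives P* = 1432/11, Q* = 1590/11.
With the subsidy, sellers receive Ps = Pb + 34 for each unit, where Pb is the price buyers pay.
Supply in terms of Pb becomes Qs = -246 + 3(Pb + 34) = -144 + 3Pb. Setting this equal to demand: 470 - 2.5Pb = -144 + 3Pb, so Pb = 1228/11.
Sellers receive Ps = 1228/11 + 34 = 1602/11; Q' = 470 − 2.5·(1228/11) = 2100/11.
The subsidy expands output by 2100/11 − 1590/11 = 510/11 past the efficient level; on those units the gap between marginal cost and willingness to pay runs from 0 up to 34.
DWL = ½ × 34 × 510/11 = 8670/11.

Deadweight loss = 8670/11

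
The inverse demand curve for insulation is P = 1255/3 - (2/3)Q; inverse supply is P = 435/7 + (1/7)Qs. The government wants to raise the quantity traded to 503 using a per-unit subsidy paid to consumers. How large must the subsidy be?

At Q = 503, from the demand curve buyers pay Pb = 1255/3 − (2/3)·503 = 83; from the supply curve sellers need Ps = 435/7 + (1/7)·503 = 134.
The subsidy must fill the gap: s = Ps − Pb = 134 − 83 = 51.

Required subsidy s = 51 per unit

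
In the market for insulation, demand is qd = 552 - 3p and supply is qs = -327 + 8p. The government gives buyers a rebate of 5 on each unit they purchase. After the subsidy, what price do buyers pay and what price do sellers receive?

Pre-subsidy: 552 - 3p = -327 + 8p gives p* = 879/11, q* = 3435/11.
With the rebate, buyers effectively pay pb = ps − 5, where ps is the price sellers receive.
Demand in terms of ps becomes qd = 552 − 3(ps − 5) = 567 - 3ps. Setting this equal to supply: 567 - 3ps = -327 + 8ps, so ps = 894/11.
Buyers pay pb = 894/11 − 5 = 839/11; q' = -327 + 8·(894/11) = 3555/11.

Buyers pay 839/11; sellers receive 894/11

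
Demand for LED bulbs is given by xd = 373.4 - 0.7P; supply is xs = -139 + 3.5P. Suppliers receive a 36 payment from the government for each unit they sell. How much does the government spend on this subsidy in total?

Pre-subsidy: 373.4 - 0.7P = -139 + 3.5P gives P* = 122, x* = 288.
With the subsidy, sellers receive Ps = Pb + 36 for each unit, where Pb is the price buyers pay.
Supply in terms of Pb becomes xs = -139 + 3.5(Pb + 36) = -13 + 3.5Pb. Setting this equal to demand: 373.4 - 0.7Pb = -13 + 3.5Pb, so Pb = 92.
Sellers receive Ps = 92 + 36 = 128; x' = 373.4 − 0.7·92 = 309.
Government outlay = subsidy × quantity = 36 × 309 = 11124.

Government cost = 11124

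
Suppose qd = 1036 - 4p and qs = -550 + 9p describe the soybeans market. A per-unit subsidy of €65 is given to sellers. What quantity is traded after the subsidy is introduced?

Pre-subsidy: 1036 - 4p = -550 + 9p gives p* = 122, q* = 548.
With the subsidy, sellers receive ps = pb + 65 for each unit, where pb is the price buyers pay.
Supply in terms of pb becomes qs = -550 + 9(pb + 65) = 35 + 9pb. Setting this equal to demand: 1036 - 4pb = 35 + 9pb, so pb = 77.
Sellers receive ps = 77 + 65 = 142; q' = 1036 − 4·77 = 728.

q' = 728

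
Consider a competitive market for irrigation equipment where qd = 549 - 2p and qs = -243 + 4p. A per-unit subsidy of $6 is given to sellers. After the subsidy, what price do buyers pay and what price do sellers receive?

Buyers pay $128; sellers receive $134

Pre-subsidy: 549 - 2p = -243 + 4p gives p* = 132, q* = 285.
With the subsidy, sellers receive ps = pb + 6 for each unit, where pb is the price buyers pay.
Supply in terms of pb becomes qs = -243 + 4(pb + 6) = -219 + 4pb. Setting this equal to demand: 549 - 2pb = -219 + 4pb, so pb = 128.
Sellers receive ps = 128 + 6 = 134; q' = 549 − 2·128 = 293.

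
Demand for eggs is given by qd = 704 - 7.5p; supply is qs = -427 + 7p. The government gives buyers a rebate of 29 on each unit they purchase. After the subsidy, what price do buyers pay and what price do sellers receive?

Pre-subsidy: 704 - 7.5p = -427 + 7p gives p* = 78, q* = 119.
With the rebate, buyers effectively pay pb = ps − 29, where ps is the price sellers receive.
Demand in terms of ps becomes qd = 704 − 7.5(ps − 29) = 921.5 - 7.5ps. Setting this equal to supply: 921.5 - 7.5ps = -427 + 7ps, so ps = 93.
Buyers pay pb = 93 − 29 = 64; q' = -427 + 7·93 = 224.

Buyers pay 64; sellers receive 93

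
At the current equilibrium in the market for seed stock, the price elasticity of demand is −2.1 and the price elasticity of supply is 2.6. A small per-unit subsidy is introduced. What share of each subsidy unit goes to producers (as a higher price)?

For a small subsidy around the equilibrium, the benefit split depends on the relative slopes, which at a point are proportional to the elasticities.
Buyer share = εs/(εs + |εd|) = 2.6/(2.6 + 2.1) = 26/47; seller share = |εd|/(εs + |εd|) = 21/47.
So producers capture 21/47 of the subsidy.

Producer share = 21/47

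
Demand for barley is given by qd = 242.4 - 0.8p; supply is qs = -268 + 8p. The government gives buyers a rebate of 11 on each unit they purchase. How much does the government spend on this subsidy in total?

Government cost = 2244

Pre-subsidy: 242.4 - 0.8p = -268 + 8p gives p* = 58, q* = 196.
With the rebate, buyers effectively pay pb = ps − 11, where ps is the price sellers receive.
Demand in terms of ps becomes qd = 242.4 − 0.8(ps − 11) = 251.2 - 0.8ps. Setting this equal to supply: 251.2 - 0.8ps = -268 + 8ps, so ps = 59.
Buyers pay pb = 59 − 11 = 48; q' = -268 + 8·59 = 204.
Government outlay = subsidy × quantity = 11 × 204 = 2244.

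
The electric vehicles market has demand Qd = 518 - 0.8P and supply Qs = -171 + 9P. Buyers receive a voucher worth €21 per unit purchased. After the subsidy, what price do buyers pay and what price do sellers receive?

Pre-subsidy: 518 - 0.8P = -171 + 9P gives P* = 3445/49, Q* = 22626/49.
With the rebate, buyers effectively pay Pb = Ps − 21, where Ps is the price sellers receive.
Demand in terms of Ps becomes Qd = 518 − 0.8(Ps − 21) = 534.8 - 0.8Ps. Setting this equal to supply: 534.8 - 0.8Ps = -171 + 9Ps, so Ps = 3529/49.
Buyers pay Pb = 3529/49 − 21 = 2500/49; Q' = -171 + 9·(3529/49) = 23382/49.

Buyers pay 2500/49; sellers receive 3529/49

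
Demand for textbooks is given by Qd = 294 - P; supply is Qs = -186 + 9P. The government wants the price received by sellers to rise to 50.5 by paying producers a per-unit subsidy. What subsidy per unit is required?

At a seller price of 50.5, quantity supplied is -186 + 9·50.5 = 268.5.
Buyers absorb 268.5 only when they pay Pb with 294 − 1·Pb = 268.5, i.e. Pb = 25.5.
s = Ps − Pb = 50.5 − 25.5 = 25.

Required subsidy s = 25 per unit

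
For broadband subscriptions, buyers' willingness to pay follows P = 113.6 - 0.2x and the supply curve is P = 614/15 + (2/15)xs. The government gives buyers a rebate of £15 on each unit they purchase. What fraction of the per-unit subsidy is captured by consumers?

Pre-subsidy: 113.6 - 0.2x = 614/15 + (2/15)x gives x* = 218 and P* = 70.
With the rebate, buyers effectively pay Pb = Ps − 15, where Ps is the price sellers receive.
On the curves, Pb = 113.6 - 0.2x and Ps = 614/15 + (2/15)x; the wedge Ps − Pb = 15 gives 614/15 + (2/15)x − (113.6 - 0.2x) = 15, so x' = 263.
Then Pb = 113.6 − 0.2·263 = 61 and Ps = 614/15 + (2/15)·263 = 76.
Buyers' price falls by P* − Pb = 70 − 61 = 9; sellers' price rises by Ps − P* = 76 − 70 = 6.
So consumers capture 9/15 = 0.6 of each unit of subsidy.

Consumer share = 0.6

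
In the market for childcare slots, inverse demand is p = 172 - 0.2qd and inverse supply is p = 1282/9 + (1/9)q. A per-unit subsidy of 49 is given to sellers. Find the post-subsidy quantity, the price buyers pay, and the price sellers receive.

q' = 252.5; buyers pay 121.5; sellers receive 170.5

Pre-subsidy: 172 - 0.2q = 1282/9 + (1/9)q gives q* = 95 and p* = 153.
With the subsidy, sellers receive ps = pb + 49 for each unit, where pb is the price buyers pay.
On the curves, pb = 172 - 0.2q and ps = 1282/9 + (1/9)q; the wedge ps − pb = 49 gives 1282/9 + (1/9)q − (172 - 0.2q) = 49, so q' = 252.5.
Then pb = 172 − 0.2·252.5 = 121.5 and ps = 1282/9 + (1/9)·252.5 = 170.5.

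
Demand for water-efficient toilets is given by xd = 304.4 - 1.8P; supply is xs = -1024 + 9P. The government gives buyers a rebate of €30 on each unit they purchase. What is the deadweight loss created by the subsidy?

Pre-subsidy: 304.4 - 1.8P = -1024 + 9P gives P* = 123, x* = 83.
With the rebate, buyers effectively pay Pb = Ps − 30, where Ps is the price sellers receive.
Demand in terms of Ps becomes xd = 304.4 − 1.8(Ps − 30) = 358.4 - 1.8Ps. Setting this equal to supply: 358.4 - 1.8Ps = -1024 + 9Ps, so Ps = 128.
Buyers pay Pb = 128 − 30 = 98; x' = -1024 + 9·128 = 128.
The subsidy expands output by 128 − 83 = 45 past the efficient level; on those units the gap between marginal cost and willingness to pay runs from 0 up to 30.
DWL = ½ × 30 × 45 = 675.

Deadweight loss = €675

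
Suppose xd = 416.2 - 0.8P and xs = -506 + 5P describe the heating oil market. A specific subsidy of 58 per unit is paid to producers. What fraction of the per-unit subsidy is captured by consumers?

Consumer share = 25/29

Pre-subsidy: 416.2 - 0.8P = -506 + 5P gives P* = 159, x* = 289.
With the subsidy, sellers receive Ps = Pb + 58 for each unit, where Pb is the price buyers pay.
Supply in terms of Pb becomes xs = -506 + 5(Pb + 58) = -216 + 5Pb. Setting this equal to demand: 416.2 - 0.8Pb = -216 + 5Pb, so Pb = 109.
Sellers receive Ps = 109 + 58 = 167; x' = 416.2 − 0.8·109 = 329.
Buyers' price falls by P* − Pb = 159 − 109 = 50; sellers' price rises by Ps − P* = 167 − 159 = 8.
So consumers capture 50/58 = 25/29 of each unit of subsidy.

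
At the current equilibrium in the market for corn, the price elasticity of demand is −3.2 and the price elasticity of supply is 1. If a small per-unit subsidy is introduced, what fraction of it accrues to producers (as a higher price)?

For a small subsidy around the equilibrium, the benefit split depends on the relative slopes, which at a point are proportional to the elasticities.
Buyer share = εs/(εs + |εd|) = 1/(1 + 3.2) = 5/21; seller share = |εd|/(εs + |εd|) = 16/21.
So producers capture 16/21 of the subsidy.

Producer share = 16/21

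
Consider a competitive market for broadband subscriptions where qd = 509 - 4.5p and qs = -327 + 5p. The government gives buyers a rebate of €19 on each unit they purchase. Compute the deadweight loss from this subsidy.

Pre-subsidy: 509 - 4.5p = -327 + 5p gives p* = 88, q* = 113.
With the rebate, buyers effectively pay pb = ps − 19, where ps is the price sellers receive.
Demand in terms of ps becomes qd = 509 − 4.5(ps − 19) = 594.5 - 4.5ps. Setting this equal to supply: 594.5 - 4.5ps = -327 + 5ps, so ps = 97.
Buyers pay pb = 97 − 19 = 78; q' = -327 + 5·97 = 158.
The subsidy expands output by 158 − 113 = 45 past the efficient level; on those units the gap between marginal cost and willingness to pay runs from 0 up to 19.
DWL = ½ × 19 × 45 = 427.5.

Deadweight loss = €427.5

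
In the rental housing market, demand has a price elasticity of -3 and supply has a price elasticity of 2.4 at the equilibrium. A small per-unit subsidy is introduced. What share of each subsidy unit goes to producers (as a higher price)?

For a small subsidy around the equilibrium, the benefit split depends on the relative slopes, which at a point are proportional to the elasticities.
Buyer share = εs/(εs + |εd|) = 2.4/(2.4 + 3) = 4/9; seller share = |εd|/(εs + |εd|) = 5/9.
So producers capture 5/9 of the subsidy.

Producer share = 5/9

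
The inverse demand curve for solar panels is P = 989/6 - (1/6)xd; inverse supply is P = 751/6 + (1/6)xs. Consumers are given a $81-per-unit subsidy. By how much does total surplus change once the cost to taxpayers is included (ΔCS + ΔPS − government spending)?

Net change in total surplus = -$9841.5

Pre-subsidy: 989/6 - (1/6)x = 751/6 + (1/6)x gives x* = 119 and P* = 145.
With the rebate, buyers effectively pay Pb = Ps − 81, where Ps is the price sellers receive.
On the curves, Pb = 989/6 - (1/6)x and Ps = 751/6 + (1/6)x; the wedge Ps − Pb = 81 gives 751/6 + (1/6)x − (989/6 - (1/6)x) = 81, so x' = 362.
Then Pb = 989/6 − (1/6)·362 = 104.5 and Ps = 751/6 + (1/6)·362 = 185.5.
ΔCS = ½(119 + 362)(145 − 104.5) = 9740.25; ΔPS = ½(119 + 362)(185.5 − 145) = 9740.25.
Government spending = 81 × 362 = 29322.
Net change = 9740.25 + 9740.25 − 29322 = -9841.5. The loss equals the DWL triangle ½·81·243.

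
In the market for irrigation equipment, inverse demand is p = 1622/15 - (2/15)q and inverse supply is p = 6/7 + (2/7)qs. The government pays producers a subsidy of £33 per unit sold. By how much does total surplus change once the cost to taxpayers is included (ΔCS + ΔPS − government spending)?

Net change in total surplus = -£1299.375

Pre-subsidy: 1622/15 - (2/15)q = 6/7 + (2/7)q gives q* = 256 and p* = 74.
With the subsidy, sellers receive ps = pb + 33 for each unit, where pb is the price buyers pay.
On the curves, pb = 1622/15 - (2/15)q and ps = 6/7 + (2/7)q; the wedge ps − pb = 33 gives 6/7 + (2/7)q − (1622/15 - (2/15)q) = 33, so q' = 334.75.
Then pb = 1622/15 − (2/15)·334.75 = 63.5 and ps = 6/7 + (2/7)·334.75 = 96.5.
ΔCS = ½(256 + 334.75)(74 − 63.5) = 3101.4375; ΔPS = ½(256 + 334.75)(96.5 − 74) = 6645.9375.
Government spending = 33 × 334.75 = 11046.75.
Net change = 3101.4375 + 6645.9375 − 11046.75 = -1299.375. The loss equals the DWL triangle ½·33·78.75.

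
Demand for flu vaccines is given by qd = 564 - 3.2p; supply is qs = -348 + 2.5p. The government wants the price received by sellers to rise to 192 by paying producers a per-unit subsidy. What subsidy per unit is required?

At a seller price of 192, quantity supplied is -348 + 2.5·192 = 132.
Buyers absorb 132 only when they pay pb with 564 − 3.2·pb = 132, i.e. pb = 135.
s = ps − pb = 192 − 135 = 57.

Required subsidy s = 57 per unit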